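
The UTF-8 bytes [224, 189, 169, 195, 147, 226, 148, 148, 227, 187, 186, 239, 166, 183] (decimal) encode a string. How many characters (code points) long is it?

Byte at offset 0: 0xE0 = 11100000 → 3-byte char (#1). Advance 3.
Byte at offset 3: 0xC3 = 11000011 → 2-byte char (#2). Advance 2.
Byte at offset 5: 0xE2 = 11100010 → 3-byte char (#3). Advance 3.
Byte at offset 8: 0xE3 = 11100011 → 3-byte char (#4). Advance 3.
Byte at offset 11: 0xEF = 11101111 → 3-byte char (#5). Advance 3.
Reached end at offset 14 after 5 code points.

5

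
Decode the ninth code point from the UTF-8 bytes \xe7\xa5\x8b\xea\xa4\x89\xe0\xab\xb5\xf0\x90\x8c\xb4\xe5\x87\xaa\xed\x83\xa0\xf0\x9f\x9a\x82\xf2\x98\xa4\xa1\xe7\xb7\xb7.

U+7DF7

Offset 0: leading byte 0xE7 = 11100111 → 3-byte char #1 = E7 A5 8B.
Offset 3: leading byte 0xEA = 11101010 → 3-byte char #2 = EA A4 89.
Offset 6: leading byte 0xE0 = 11100000 → 3-byte char #3 = E0 AB B5.
Offset 9: leading byte 0xF0 = 11110000 → 4-byte char #4 = F0 90 8C B4.
Offset 13: leading byte 0xE5 = 11100101 → 3-byte char #5 = E5 87 AA.
Offset 16: leading byte 0xED = 11101101 → 3-byte char #6 = ED 83 A0.
Offset 19: leading byte 0xF0 = 11110000 → 4-byte char #7 = F0 9F 9A 82.
Offset 23: leading byte 0xF2 = 11110010 → 4-byte char #8 = F2 98 A4 A1.
Offset 27: leading byte 0xE7 = 11100111 → 3-byte char #9 = E7 B7 B7.
Leading byte 0xE7 = 11100111 matches 1110xxxx → 3-byte sequence.
Byte 1: 0xE7 = 11100111, payload 0111 (4 bits).
Byte 2: 0xB7 = 10110111 (10xxxxxx ✓), payload 110111.
Byte 3: 0xB7 = 10110111 (10xxxxxx ✓), payload 110111.
Concatenate: 0111110111110111 = 0x7DF7 (16 bits → U+7DF7).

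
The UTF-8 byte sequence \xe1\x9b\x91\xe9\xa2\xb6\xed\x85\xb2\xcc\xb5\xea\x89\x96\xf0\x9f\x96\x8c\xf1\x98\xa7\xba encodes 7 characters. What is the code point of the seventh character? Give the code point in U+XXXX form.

U+589FA

Offset 0: leading byte 0xE1 = 11100001 → 3-byte char #1 = E1 9B 91.
Offset 3: leading byte 0xE9 = 11101001 → 3-byte char #2 = E9 A2 B6.
Offset 6: leading byte 0xED = 11101101 → 3-byte char #3 = ED 85 B2.
Offset 9: leading byte 0xCC = 11001100 → 2-byte char #4 = CC B5.
Offset 11: leading byte 0xEA = 11101010 → 3-byte char #5 = EA 89 96.
Offset 14: leading byte 0xF0 = 11110000 → 4-byte char #6 = F0 9F 96 8C.
Offset 18: leading byte 0xF1 = 11110001 → 4-byte char #7 = F1 98 A7 BA.
Leading byte 0xF1 = 11110001 matches 11110xxx → 4-byte sequence.
Byte 1: 0xF1 = 11110001, payload 001 (3 bits).
Byte 2: 0x98 = 10011000 (10xxxxxx ✓), payload 011000.
Byte 3: 0xA7 = 10100111 (10xxxxxx ✓), payload 100111.
Byte 4: 0xBA = 10111010 (10xxxxxx ✓), payload 111010.
Concatenate: 001011000100111111010 = 0x589FA (21 bits → U+589FA).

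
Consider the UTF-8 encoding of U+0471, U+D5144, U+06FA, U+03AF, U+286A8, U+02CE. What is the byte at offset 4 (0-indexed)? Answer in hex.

0x85

U+0471 → 2-byte form D1 B1 at offsets 0–1.
U+D5144 → 4-byte form F3 95 85 84 at offsets 2–5.
Offset 4 falls in char 2's range; it's byte 3 of F3 95 85 84 = 0x85.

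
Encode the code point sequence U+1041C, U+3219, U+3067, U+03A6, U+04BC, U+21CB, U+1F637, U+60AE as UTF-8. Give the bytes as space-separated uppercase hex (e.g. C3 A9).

F0 90 90 9C E3 88 99 E3 81 A7 CE A6 D2 BC E2 87 8B F0 9F 98 B7 E6 82 AE

U+1041C: 4-byte form → F0 90 90 9C.
U+3219: 3-byte form → E3 88 99.
U+3067: 3-byte form → E3 81 A7.
U+03A6: 2-byte form → CE A6.
U+04BC: 2-byte form → D2 BC.
U+21CB: 3-byte form → E2 87 8B.
U+1F637: 4-byte form → F0 9F 98 B7.
U+60AE: 3-byte form → E6 82 AE.
Concatenated (24 bytes): F0 90 90 9C E3 88 99 E3 81 A7 CE A6 D2 BC E2 87 8B F0 9F 98 B7 E6 82 AE.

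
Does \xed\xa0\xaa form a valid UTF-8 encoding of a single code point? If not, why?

invalid (encodes a surrogate (U+D800–U+DFFF))

Structurally a 3-byte sequence; payload = 0xD82A.
But 0xD82A is in U+D800–U+DFFF, the surrogate range. Surrogates are not Unicode scalar values and are forbidden in UTF-8.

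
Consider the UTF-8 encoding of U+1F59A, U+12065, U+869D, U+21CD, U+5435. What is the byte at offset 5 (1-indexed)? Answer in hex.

0xF0

1-indexed offset 5 is 0-indexed offset 4.
U+1F59A → 4-byte form F0 9F 96 9A at offsets 0–3.
U+12065 → 4-byte form F0 92 81 A5 at offsets 4–7.
Offset 4 falls in char 2's range; it's byte 1 of F0 92 81 A5 = 0xF0.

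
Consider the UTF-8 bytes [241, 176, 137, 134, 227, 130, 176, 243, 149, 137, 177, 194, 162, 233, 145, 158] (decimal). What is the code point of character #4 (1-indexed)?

Offset 0: leading byte 0xF1 = 11110001 → 4-byte char #1 = F1 B0 89 86.
Offset 4: leading byte 0xE3 = 11100011 → 3-byte char #2 = E3 82 B0.
Offset 7: leading byte 0xF3 = 11110011 → 4-byte char #3 = F3 95 89 B1.
Offset 11: leading byte 0xC2 = 11000010 → 2-byte char #4 = C2 A2.
Leading byte 0xC2 = 11000010 matches 110xxxxx → 2-byte sequence.
Byte 1: 0xC2 = 11000010, payload 00010 (5 bits).
Byte 2: 0xA2 = 10100010 (10xxxxxx ✓), payload 100010.
Concatenate: 00010100010 = 0xA2 (11 bits → U+00A2).

U+00A2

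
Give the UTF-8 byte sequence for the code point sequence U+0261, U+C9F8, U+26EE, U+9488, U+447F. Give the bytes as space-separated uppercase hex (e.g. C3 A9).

U+0261: 2-byte form → C9 A1.
U+C9F8: 3-byte form → EC A7 B8.
U+26EE: 3-byte form → E2 9B AE.
U+9488: 3-byte form → E9 92 88.
U+447F: 3-byte form → E4 91 BF.
Concatenated (14 bytes): C9 A1 EC A7 B8 E2 9B AE E9 92 88 E4 91 BF.

C9 A1 EC A7 B8 E2 9B AE E9 92 88 E4 91 BF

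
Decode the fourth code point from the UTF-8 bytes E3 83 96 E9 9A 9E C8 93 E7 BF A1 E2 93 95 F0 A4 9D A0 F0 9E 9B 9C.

U+7FE1

Offset 0: leading byte 0xE3 = 11100011 → 3-byte char #1 = E3 83 96.
Offset 3: leading byte 0xE9 = 11101001 → 3-byte char #2 = E9 9A 9E.
Offset 6: leading byte 0xC8 = 11001000 → 2-byte char #3 = C8 93.
Offset 8: leading byte 0xE7 = 11100111 → 3-byte char #4 = E7 BF A1.
Leading byte 0xE7 = 11100111 matches 1110xxxx → 3-byte sequence.
Byte 1: 0xE7 = 11100111, payload 0111 (4 bits).
Byte 2: 0xBF = 10111111 (10xxxxxx ✓), payload 111111.
Byte 3: 0xA1 = 10100001 (10xxxxxx ✓), payload 100001.
Concatenate: 0111111111100001 = 0x7FE1 (16 bits → U+7FE1).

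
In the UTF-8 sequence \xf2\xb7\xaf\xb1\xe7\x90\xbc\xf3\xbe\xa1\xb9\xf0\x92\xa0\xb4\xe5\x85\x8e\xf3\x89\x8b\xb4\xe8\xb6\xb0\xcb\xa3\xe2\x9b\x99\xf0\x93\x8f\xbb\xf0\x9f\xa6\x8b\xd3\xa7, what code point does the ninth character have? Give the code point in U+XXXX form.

U+26D9

Offset 0: leading byte 0xF2 = 11110010 → 4-byte char #1 = F2 B7 AF B1.
Offset 4: leading byte 0xE7 = 11100111 → 3-byte char #2 = E7 90 BC.
Offset 7: leading byte 0xF3 = 11110011 → 4-byte char #3 = F3 BE A1 B9.
Offset 11: leading byte 0xF0 = 11110000 → 4-byte char #4 = F0 92 A0 B4.
Offset 15: leading byte 0xE5 = 11100101 → 3-byte char #5 = E5 85 8E.
Offset 18: leading byte 0xF3 = 11110011 → 4-byte char #6 = F3 89 8B B4.
Offset 22: leading byte 0xE8 = 11101000 → 3-byte char #7 = E8 B6 B0.
Offset 25: leading byte 0xCB = 11001011 → 2-byte char #8 = CB A3.
Offset 27: leading byte 0xE2 = 11100010 → 3-byte char #9 = E2 9B 99.
Leading byte 0xE2 = 11100010 matches 1110xxxx → 3-byte sequence.
Byte 1: 0xE2 = 11100010, payload 0010 (4 bits).
Byte 2: 0x9B = 10011011 (10xxxxxx ✓), payload 011011.
Byte 3: 0x99 = 10011001 (10xxxxxx ✓), payload 011001.
Concatenate: 0010011011011001 = 0x26D9 (16 bits → U+26D9).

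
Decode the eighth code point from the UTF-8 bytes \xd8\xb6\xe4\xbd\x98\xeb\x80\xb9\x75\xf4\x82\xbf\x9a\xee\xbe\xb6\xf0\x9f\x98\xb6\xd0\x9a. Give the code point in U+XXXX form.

Offset 0: leading byte 0xD8 = 11011000 → 2-byte char #1 = D8 B6.
Offset 2: leading byte 0xE4 = 11100100 → 3-byte char #2 = E4 BD 98.
Offset 5: leading byte 0xEB = 11101011 → 3-byte char #3 = EB 80 B9.
Offset 8: leading byte 0x75 = 01110101 → 1-byte char #4 = 75.
Offset 9: leading byte 0xF4 = 11110100 → 4-byte char #5 = F4 82 BF 9A.
Offset 13: leading byte 0xEE = 11101110 → 3-byte char #6 = EE BE B6.
Offset 16: leading byte 0xF0 = 11110000 → 4-byte char #7 = F0 9F 98 B6.
Offset 20: leading byte 0xD0 = 11010000 → 2-byte char #8 = D0 9A.
Leading byte 0xD0 = 11010000 matches 110xxxxx → 2-byte sequence.
Byte 1: 0xD0 = 11010000, payload 10000 (5 bits).
Byte 2: 0x9A = 10011010 (10xxxxxx ✓), payload 011010.
Concatenate: 10000011010 = 0x41A (11 bits → U+041A).

U+041A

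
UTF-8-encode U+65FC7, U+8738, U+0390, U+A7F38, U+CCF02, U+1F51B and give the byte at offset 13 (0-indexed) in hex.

0xF3

U+65FC7 → 4-byte form F1 A5 BF 87 at offsets 0–3.
U+8738 → 3-byte form E8 9C B8 at offsets 4–6.
U+0390 → 2-byte form CE 90 at offsets 7–8.
U+A7F38 → 4-byte form F2 A7 BC B8 at offsets 9–12.
U+CCF02 → 4-byte form F3 8C BC 82 at offsets 13–16.
Offset 13 falls in char 5's range; it's byte 1 of F3 8C BC 82 = 0xF3.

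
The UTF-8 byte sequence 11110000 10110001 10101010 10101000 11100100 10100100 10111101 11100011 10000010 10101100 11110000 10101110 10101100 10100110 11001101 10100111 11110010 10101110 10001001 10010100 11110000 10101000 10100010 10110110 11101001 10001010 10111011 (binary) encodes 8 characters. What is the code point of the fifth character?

Offset 0: leading byte 0xF0 = 11110000 → 4-byte char #1 = F0 B1 AA A8.
Offset 4: leading byte 0xE4 = 11100100 → 3-byte char #2 = E4 A4 BD.
Offset 7: leading byte 0xE3 = 11100011 → 3-byte char #3 = E3 82 AC.
Offset 10: leading byte 0xF0 = 11110000 → 4-byte char #4 = F0 AE AC A6.
Offset 14: leading byte 0xCD = 11001101 → 2-byte char #5 = CD A7.
Leading byte 0xCD = 11001101 matches 110xxxxx → 2-byte sequence.
Byte 1: 0xCD = 11001101, payload 01101 (5 bits).
Byte 2: 0xA7 = 10100111 (10xxxxxx ✓), payload 100111.
Concatenate: 01101100111 = 0x367 (11 bits → U+0367).

U+0367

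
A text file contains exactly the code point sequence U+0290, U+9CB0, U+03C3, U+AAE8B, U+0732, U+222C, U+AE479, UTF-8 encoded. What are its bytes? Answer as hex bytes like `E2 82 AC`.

U+0290: 2-byte form → CA 90.
U+9CB0: 3-byte form → E9 B2 B0.
U+03C3: 2-byte form → CF 83.
U+AAE8B: 4-byte form → F2 AA BA 8B.
U+0732: 2-byte form → DC B2.
U+222C: 3-byte form → E2 88 AC.
U+AE479: 4-byte form → F2 AE 91 B9.
Concatenated (20 bytes): CA 90 E9 B2 B0 CF 83 F2 AA BA 8B DC B2 E2 88 AC F2 AE 91 B9.

CA 90 E9 B2 B0 CF 83 F2 AA BA 8B DC B2 E2 88 AC F2 AE 91 B9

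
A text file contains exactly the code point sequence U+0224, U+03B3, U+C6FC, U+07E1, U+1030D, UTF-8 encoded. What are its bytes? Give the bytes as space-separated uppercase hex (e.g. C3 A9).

U+0224: 2-byte form → C8 A4.
U+03B3: 2-byte form → CE B3.
U+C6FC: 3-byte form → EC 9B BC.
U+07E1: 2-byte form → DF A1.
U+1030D: 4-byte form → F0 90 8C 8D.
Concatenated (13 bytes): C8 A4 CE B3 EC 9B BC DF A1 F0 90 8C 8D.

C8 A4 CE B3 EC 9B BC DF A1 F0 90 8C 8D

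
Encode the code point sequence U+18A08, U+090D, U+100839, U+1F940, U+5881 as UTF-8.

U+18A08: 4-byte form → F0 98 A8 88.
U+090D: 3-byte form → E0 A4 8D.
U+100839: 4-byte form → F4 80 A0 B9.
U+1F940: 4-byte form → F0 9F A5 80.
U+5881: 3-byte form → E5 A2 81.
Concatenated (18 bytes): F0 98 A8 88 E0 A4 8D F4 80 A0 B9 F0 9F A5 80 E5 A2 81.

F0 98 A8 88 E0 A4 8D F4 80 A0 B9 F0 9F A5 80 E5 A2 81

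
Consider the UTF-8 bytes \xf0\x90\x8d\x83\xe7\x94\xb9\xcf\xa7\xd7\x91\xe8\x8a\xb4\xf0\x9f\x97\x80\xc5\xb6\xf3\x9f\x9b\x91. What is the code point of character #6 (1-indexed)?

Offset 0: leading byte 0xF0 = 11110000 → 4-byte char #1 = F0 90 8D 83.
Offset 4: leading byte 0xE7 = 11100111 → 3-byte char #2 = E7 94 B9.
Offset 7: leading byte 0xCF = 11001111 → 2-byte char #3 = CF A7.
Offset 9: leading byte 0xD7 = 11010111 → 2-byte char #4 = D7 91.
Offset 11: leading byte 0xE8 = 11101000 → 3-byte char #5 = E8 8A B4.
Offset 14: leading byte 0xF0 = 11110000 → 4-byte char #6 = F0 9F 97 80.
Leading byte 0xF0 = 11110000 matches 11110xxx → 4-byte sequence.
Byte 1: 0xF0 = 11110000, payload 000 (3 bits).
Byte 2: 0x9F = 10011111 (10xxxxxx ✓), payload 011111.
Byte 3: 0x97 = 10010111 (10xxxxxx ✓), payload 010111.
Byte 4: 0x80 = 10000000 (10xxxxxx ✓), payload 000000.
Concatenate: 000011111010111000000 = 0x1F5C0 (21 bits → U+1F5C0).

U+1F5C0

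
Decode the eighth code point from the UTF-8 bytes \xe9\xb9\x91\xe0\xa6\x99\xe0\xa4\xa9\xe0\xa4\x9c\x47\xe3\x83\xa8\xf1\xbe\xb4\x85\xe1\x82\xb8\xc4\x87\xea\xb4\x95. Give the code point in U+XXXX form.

Offset 0: leading byte 0xE9 = 11101001 → 3-byte char #1 = E9 B9 91.
Offset 3: leading byte 0xE0 = 11100000 → 3-byte char #2 = E0 A6 99.
Offset 6: leading byte 0xE0 = 11100000 → 3-byte char #3 = E0 A4 A9.
Offset 9: leading byte 0xE0 = 11100000 → 3-byte char #4 = E0 A4 9C.
Offset 12: leading byte 0x47 = 01000111 → 1-byte char #5 = 47.
Offset 13: leading byte 0xE3 = 11100011 → 3-byte char #6 = E3 83 A8.
Offset 16: leading byte 0xF1 = 11110001 → 4-byte char #7 = F1 BE B4 85.
Offset 20: leading byte 0xE1 = 11100001 → 3-byte char #8 = E1 82 B8.
Leading byte 0xE1 = 11100001 matches 1110xxxx → 3-byte sequence.
Byte 1: 0xE1 = 11100001, payload 0001 (4 bits).
Byte 2: 0x82 = 10000010 (10xxxxxx ✓), payload 000010.
Byte 3: 0xB8 = 10111000 (10xxxxxx ✓), payload 111000.
Concatenate: 0001000010111000 = 0x10B8 (16 bits → U+10B8).

U+10B8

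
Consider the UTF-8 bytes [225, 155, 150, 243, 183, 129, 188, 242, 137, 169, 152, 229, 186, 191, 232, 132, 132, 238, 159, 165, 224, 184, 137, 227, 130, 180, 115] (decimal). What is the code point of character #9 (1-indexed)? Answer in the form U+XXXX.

U+0073

Offset 0: leading byte 0xE1 = 11100001 → 3-byte char #1 = E1 9B 96.
Offset 3: leading byte 0xF3 = 11110011 → 4-byte char #2 = F3 B7 81 BC.
Offset 7: leading byte 0xF2 = 11110010 → 4-byte char #3 = F2 89 A9 98.
Offset 11: leading byte 0xE5 = 11100101 → 3-byte char #4 = E5 BA BF.
Offset 14: leading byte 0xE8 = 11101000 → 3-byte char #5 = E8 84 84.
Offset 17: leading byte 0xEE = 11101110 → 3-byte char #6 = EE 9F A5.
Offset 20: leading byte 0xE0 = 11100000 → 3-byte char #7 = E0 B8 89.
Offset 23: leading byte 0xE3 = 11100011 → 3-byte char #8 = E3 82 B4.
Offset 26: leading byte 0x73 = 01110011 → 1-byte char #9 = 73.
Leading byte 0x73 = 01110011 matches 0xxxxxxx → 1-byte sequence.
Byte 1: 0x73 = 01110011, payload 1110011 (7 bits).
Concatenate: 1110011 = 0x73 (7 bits → U+0073).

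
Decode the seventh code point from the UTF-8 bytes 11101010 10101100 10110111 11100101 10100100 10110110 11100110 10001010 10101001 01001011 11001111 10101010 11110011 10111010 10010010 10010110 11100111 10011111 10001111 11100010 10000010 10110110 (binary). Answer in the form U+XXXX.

U+77CF

Offset 0: leading byte 0xEA = 11101010 → 3-byte char #1 = EA AC B7.
Offset 3: leading byte 0xE5 = 11100101 → 3-byte char #2 = E5 A4 B6.
Offset 6: leading byte 0xE6 = 11100110 → 3-byte char #3 = E6 8A A9.
Offset 9: leading byte 0x4B = 01001011 → 1-byte char #4 = 4B.
Offset 10: leading byte 0xCF = 11001111 → 2-byte char #5 = CF AA.
Offset 12: leading byte 0xF3 = 11110011 → 4-byte char #6 = F3 BA 92 96.
Offset 16: leading byte 0xE7 = 11100111 → 3-byte char #7 = E7 9F 8F.
Leading byte 0xE7 = 11100111 matches 1110xxxx → 3-byte sequence.
Byte 1: 0xE7 = 11100111, payload 0111 (4 bits).
Byte 2: 0x9F = 10011111 (10xxxxxx ✓), payload 011111.
Byte 3: 0x8F = 10001111 (10xxxxxx ✓), payload 001111.
Concatenate: 0111011111001111 = 0x77CF (16 bits → U+77CF).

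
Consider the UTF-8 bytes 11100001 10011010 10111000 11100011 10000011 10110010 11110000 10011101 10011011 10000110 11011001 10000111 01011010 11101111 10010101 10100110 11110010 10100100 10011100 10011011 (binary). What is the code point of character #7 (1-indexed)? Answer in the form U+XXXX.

Offset 0: leading byte 0xE1 = 11100001 → 3-byte char #1 = E1 9A B8.
Offset 3: leading byte 0xE3 = 11100011 → 3-byte char #2 = E3 83 B2.
Offset 6: leading byte 0xF0 = 11110000 → 4-byte char #3 = F0 9D 9B 86.
Offset 10: leading byte 0xD9 = 11011001 → 2-byte char #4 = D9 87.
Offset 12: leading byte 0x5A = 01011010 → 1-byte char #5 = 5A.
Offset 13: leading byte 0xEF = 11101111 → 3-byte char #6 = EF 95 A6.
Offset 16: leading byte 0xF2 = 11110010 → 4-byte char #7 = F2 A4 9C 9B.
Leading byte 0xF2 = 11110010 matches 11110xxx → 4-byte sequence.
Byte 1: 0xF2 = 11110010, payload 010 (3 bits).
Byte 2: 0xA4 = 10100100 (10xxxxxx ✓), payload 100100.
Byte 3: 0x9C = 10011100 (10xxxxxx ✓), payload 011100.
Byte 4: 0x9B = 10011011 (10xxxxxx ✓), payload 011011.
Concatenate: 010100100011100011011 = 0xA471B (21 bits → U+A471B).

U+A471B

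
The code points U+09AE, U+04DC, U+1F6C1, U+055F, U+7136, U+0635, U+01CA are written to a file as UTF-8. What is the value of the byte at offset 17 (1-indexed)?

1-indexed offset 17 is 0-indexed offset 16.
U+09AE → 3-byte form E0 A6 AE at offsets 0–2.
U+04DC → 2-byte form D3 9C at offsets 3–4.
U+1F6C1 → 4-byte form F0 9F 9B 81 at offsets 5–8.
U+055F → 2-byte form D5 9F at offsets 9–10.
U+7136 → 3-byte form E7 84 B6 at offsets 11–13.
U+0635 → 2-byte form D8 B5 at offsets 14–15.
U+01CA → 2-byte form C7 8A at offsets 16–17.
Offset 16 falls in char 7's range; it's byte 1 of C7 8A = 0xC7.

0xC7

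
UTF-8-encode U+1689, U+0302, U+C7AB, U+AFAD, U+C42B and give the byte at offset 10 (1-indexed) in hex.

1-indexed offset 10 is 0-indexed offset 9.
U+1689 → 3-byte form E1 9A 89 at offsets 0–2.
U+0302 → 2-byte form CC 82 at offsets 3–4.
U+C7AB → 3-byte form EC 9E AB at offsets 5–7.
U+AFAD → 3-byte form EA BE AD at offsets 8–10.
Offset 9 falls in char 4's range; it's byte 2 of EA BE AD = 0xBE.

0xBE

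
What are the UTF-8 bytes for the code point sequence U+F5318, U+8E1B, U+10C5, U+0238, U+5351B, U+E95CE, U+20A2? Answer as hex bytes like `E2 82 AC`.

U+F5318: 4-byte form → F3 B5 8C 98.
U+8E1B: 3-byte form → E8 B8 9B.
U+10C5: 3-byte form → E1 83 85.
U+0238: 2-byte form → C8 B8.
U+5351B: 4-byte form → F1 93 94 9B.
U+E95CE: 4-byte form → F3 A9 97 8E.
U+20A2: 3-byte form → E2 82 A2.
Concatenated (23 bytes): F3 B5 8C 98 E8 B8 9B E1 83 85 C8 B8 F1 93 94 9B F3 A9 97 8E E2 82 A2.

F3 B5 8C 98 E8 B8 9B E1 83 85 C8 B8 F1 93 94 9B F3 A9 97 8E E2 82 A2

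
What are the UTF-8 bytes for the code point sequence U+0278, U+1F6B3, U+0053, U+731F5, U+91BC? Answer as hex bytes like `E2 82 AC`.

C9 B8 F0 9F 9A B3 53 F1 B3 87 B5 E9 86 BC

U+0278: 2-byte form → C9 B8.
U+1F6B3: 4-byte form → F0 9F 9A B3.
U+0053: 1-byte form → 53.
U+731F5: 4-byte form → F1 B3 87 B5.
U+91BC: 3-byte form → E9 86 BC.
Concatenated (14 bytes): C9 B8 F0 9F 9A B3 53 F1 B3 87 B5 E9 86 BC.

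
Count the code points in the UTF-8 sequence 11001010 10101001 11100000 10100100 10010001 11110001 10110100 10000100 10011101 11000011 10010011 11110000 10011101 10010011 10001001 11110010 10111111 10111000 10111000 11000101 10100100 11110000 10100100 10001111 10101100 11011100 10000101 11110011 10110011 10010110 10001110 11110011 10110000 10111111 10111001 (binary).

Byte at offset 0: 0xCA = 11001010 → 2-byte char (#1). Advance 2.
Byte at offset 2: 0xE0 = 11100000 → 3-byte char (#2). Advance 3.
Byte at offset 5: 0xF1 = 11110001 → 4-byte char (#3). Advance 4.
Byte at offset 9: 0xC3 = 11000011 → 2-byte char (#4). Advance 2.
Byte at offset 11: 0xF0 = 11110000 → 4-byte char (#5). Advance 4.
Byte at offset 15: 0xF2 = 11110010 → 4-byte char (#6). Advance 4.
Byte at offset 19: 0xC5 = 11000101 → 2-byte char (#7). Advance 2.
Byte at offset 21: 0xF0 = 11110000 → 4-byte char (#8). Advance 4.
Byte at offset 25: 0xDC = 11011100 → 2-byte char (#9). Advance 2.
Byte at offset 27: 0xF3 = 11110011 → 4-byte char (#10). Advance 4.
Byte at offset 31: 0xF3 = 11110011 → 4-byte char (#11). Advance 4.
Reached end at offset 35 after 11 code points.

11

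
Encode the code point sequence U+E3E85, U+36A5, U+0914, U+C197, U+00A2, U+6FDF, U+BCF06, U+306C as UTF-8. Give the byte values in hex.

F3 A3 BA 85 E3 9A A5 E0 A4 94 EC 86 97 C2 A2 E6 BF 9F F2 BC BC 86 E3 81 AC

U+E3E85: 4-byte form → F3 A3 BA 85.
U+36A5: 3-byte form → E3 9A A5.
U+0914: 3-byte form → E0 A4 94.
U+C197: 3-byte form → EC 86 97.
U+00A2: 2-byte form → C2 A2.
U+6FDF: 3-byte form → E6 BF 9F.
U+BCF06: 4-byte form → F2 BC BC 86.
U+306C: 3-byte form → E3 81 AC.
Concatenated (25 bytes): F3 A3 BA 85 E3 9A A5 E0 A4 94 EC 86 97 C2 A2 E6 BF 9F F2 BC BC 86 E3 81 AC.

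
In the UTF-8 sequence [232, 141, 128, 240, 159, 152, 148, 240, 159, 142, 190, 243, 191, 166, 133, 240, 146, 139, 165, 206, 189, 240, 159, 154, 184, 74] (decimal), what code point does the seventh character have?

Offset 0: leading byte 0xE8 = 11101000 → 3-byte char #1 = E8 8D 80.
Offset 3: leading byte 0xF0 = 11110000 → 4-byte char #2 = F0 9F 98 94.
Offset 7: leading byte 0xF0 = 11110000 → 4-byte char #3 = F0 9F 8E BE.
Offset 11: leading byte 0xF3 = 11110011 → 4-byte char #4 = F3 BF A6 85.
Offset 15: leading byte 0xF0 = 11110000 → 4-byte char #5 = F0 92 8B A5.
Offset 19: leading byte 0xCE = 11001110 → 2-byte char #6 = CE BD.
Offset 21: leading byte 0xF0 = 11110000 → 4-byte char #7 = F0 9F 9A B8.
Leading byte 0xF0 = 11110000 matches 11110xxx → 4-byte sequence.
Byte 1: 0xF0 = 11110000, payload 000 (3 bits).
Byte 2: 0x9F = 10011111 (10xxxxxx ✓), payload 011111.
Byte 3: 0x9A = 10011010 (10xxxxxx ✓), payload 011010.
Byte 4: 0xB8 = 10111000 (10xxxxxx ✓), payload 111000.
Concatenate: 000011111011010111000 = 0x1F6B8 (21 bits → U+1F6B8).

U+1F6B8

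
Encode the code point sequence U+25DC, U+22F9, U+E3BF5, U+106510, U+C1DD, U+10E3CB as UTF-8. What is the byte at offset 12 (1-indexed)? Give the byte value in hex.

1-indexed offset 12 is 0-indexed offset 11.
U+25DC → 3-byte form E2 97 9C at offsets 0–2.
U+22F9 → 3-byte form E2 8B B9 at offsets 3–5.
U+E3BF5 → 4-byte form F3 A3 AF B5 at offsets 6–9.
U+106510 → 4-byte form F4 86 94 90 at offsets 10–13.
Offset 11 falls in char 4's range; it's byte 2 of F4 86 94 90 = 0x86.

0x86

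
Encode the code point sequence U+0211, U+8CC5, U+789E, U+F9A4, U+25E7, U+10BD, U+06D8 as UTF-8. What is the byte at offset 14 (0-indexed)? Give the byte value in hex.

0xE1

U+0211 → 2-byte form C8 91 at offsets 0–1.
U+8CC5 → 3-byte form E8 B3 85 at offsets 2–4.
U+789E → 3-byte form E7 A2 9E at offsets 5–7.
U+F9A4 → 3-byte form EF A6 A4 at offsets 8–10.
U+25E7 → 3-byte form E2 97 A7 at offsets 11–13.
U+10BD → 3-byte form E1 82 BD at offsets 14–16.
Offset 14 falls in char 6's range; it's byte 1 of E1 82 BD = 0xE1.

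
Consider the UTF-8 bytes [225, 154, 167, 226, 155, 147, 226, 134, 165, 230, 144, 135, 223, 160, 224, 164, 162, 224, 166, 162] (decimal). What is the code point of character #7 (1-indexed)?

U+09A2

Offset 0: leading byte 0xE1 = 11100001 → 3-byte char #1 = E1 9A A7.
Offset 3: leading byte 0xE2 = 11100010 → 3-byte char #2 = E2 9B 93.
Offset 6: leading byte 0xE2 = 11100010 → 3-byte char #3 = E2 86 A5.
Offset 9: leading byte 0xE6 = 11100110 → 3-byte char #4 = E6 90 87.
Offset 12: leading byte 0xDF = 11011111 → 2-byte char #5 = DF A0.
Offset 14: leading byte 0xE0 = 11100000 → 3-byte char #6 = E0 A4 A2.
Offset 17: leading byte 0xE0 = 11100000 → 3-byte char #7 = E0 A6 A2.
Leading byte 0xE0 = 11100000 matches 1110xxxx → 3-byte sequence.
Byte 1: 0xE0 = 11100000, payload 0000 (4 bits).
Byte 2: 0xA6 = 10100110 (10xxxxxx ✓), payload 100110.
Byte 3: 0xA2 = 10100010 (10xxxxxx ✓), payload 100010.
Concatenate: 0000100110100010 = 0x9A2 (16 bits → U+09A2).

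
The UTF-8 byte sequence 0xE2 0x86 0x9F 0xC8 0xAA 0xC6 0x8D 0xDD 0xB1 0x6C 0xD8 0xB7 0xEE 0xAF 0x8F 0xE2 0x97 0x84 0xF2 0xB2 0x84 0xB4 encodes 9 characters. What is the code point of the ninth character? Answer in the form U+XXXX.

Offset 0: leading byte 0xE2 = 11100010 → 3-byte char #1 = E2 86 9F.
Offset 3: leading byte 0xC8 = 11001000 → 2-byte char #2 = C8 AA.
Offset 5: leading byte 0xC6 = 11000110 → 2-byte char #3 = C6 8D.
Offset 7: leading byte 0xDD = 11011101 → 2-byte char #4 = DD B1.
Offset 9: leading byte 0x6C = 01101100 → 1-byte char #5 = 6C.
Offset 10: leading byte 0xD8 = 11011000 → 2-byte char #6 = D8 B7.
Offset 12: leading byte 0xEE = 11101110 → 3-byte char #7 = EE AF 8F.
Offset 15: leading byte 0xE2 = 11100010 → 3-byte char #8 = E2 97 84.
Offset 18: leading byte 0xF2 = 11110010 → 4-byte char #9 = F2 B2 84 B4.
Leading byte 0xF2 = 11110010 matches 11110xxx → 4-byte sequence.
Byte 1: 0xF2 = 11110010, payload 010 (3 bits).
Byte 2: 0xB2 = 10110010 (10xxxxxx ✓), payload 110010.
Byte 3: 0x84 = 10000100 (10xxxxxx ✓), payload 000100.
Byte 4: 0xB4 = 10110100 (10xxxxxx ✓), payload 110100.
Concatenate: 010110010000100110100 = 0xB2134 (21 bits → U+B2134).

U+B2134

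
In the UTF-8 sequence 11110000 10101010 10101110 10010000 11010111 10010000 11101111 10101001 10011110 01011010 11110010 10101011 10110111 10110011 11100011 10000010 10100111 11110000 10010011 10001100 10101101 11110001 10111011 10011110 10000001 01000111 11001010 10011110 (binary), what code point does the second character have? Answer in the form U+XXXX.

Offset 0: leading byte 0xF0 = 11110000 → 4-byte char #1 = F0 AA AE 90.
Offset 4: leading byte 0xD7 = 11010111 → 2-byte char #2 = D7 90.
Leading byte 0xD7 = 11010111 matches 110xxxxx → 2-byte sequence.
Byte 1: 0xD7 = 11010111, payload 10111 (5 bits).
Byte 2: 0x90 = 10010000 (10xxxxxx ✓), payload 010000.
Concatenate: 10111010000 = 0x5D0 (11 bits → U+05D0).

U+05D0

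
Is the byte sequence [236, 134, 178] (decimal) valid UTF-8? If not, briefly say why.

valid

Leading byte 0xEC = 11101100 → 3-byte form.
Continuation bytes 0x86=10000110, 0xB2=10110010 all match 10xxxxxx.
Decoded value 0xC1B2 is ≥ 0x800 (shortest form) and not a surrogate.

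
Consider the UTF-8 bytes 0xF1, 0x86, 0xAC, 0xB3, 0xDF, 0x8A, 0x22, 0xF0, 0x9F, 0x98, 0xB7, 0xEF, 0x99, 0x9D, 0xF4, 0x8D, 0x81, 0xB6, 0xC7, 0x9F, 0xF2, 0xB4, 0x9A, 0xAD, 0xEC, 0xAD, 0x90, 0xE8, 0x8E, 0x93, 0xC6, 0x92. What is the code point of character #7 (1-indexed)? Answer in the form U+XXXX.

U+01DF

Offset 0: leading byte 0xF1 = 11110001 → 4-byte char #1 = F1 86 AC B3.
Offset 4: leading byte 0xDF = 11011111 → 2-byte char #2 = DF 8A.
Offset 6: leading byte 0x22 = 00100010 → 1-byte char #3 = 22.
Offset 7: leading byte 0xF0 = 11110000 → 4-byte char #4 = F0 9F 98 B7.
Offset 11: leading byte 0xEF = 11101111 → 3-byte char #5 = EF 99 9D.
Offset 14: leading byte 0xF4 = 11110100 → 4-byte char #6 = F4 8D 81 B6.
Offset 18: leading byte 0xC7 = 11000111 → 2-byte char #7 = C7 9F.
Leading byte 0xC7 = 11000111 matches 110xxxxx → 2-byte sequence.
Byte 1: 0xC7 = 11000111, payload 00111 (5 bits).
Byte 2: 0x9F = 10011111 (10xxxxxx ✓), payload 011111.
Concatenate: 00111011111 = 0x1DF (11 bits → U+01DF).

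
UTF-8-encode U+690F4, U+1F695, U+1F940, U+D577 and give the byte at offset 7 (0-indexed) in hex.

0x95

U+690F4 → 4-byte form F1 A9 83 B4 at offsets 0–3.
U+1F695 → 4-byte form F0 9F 9A 95 at offsets 4–7.
Offset 7 falls in char 2's range; it's byte 4 of F0 9F 9A 95 = 0x95.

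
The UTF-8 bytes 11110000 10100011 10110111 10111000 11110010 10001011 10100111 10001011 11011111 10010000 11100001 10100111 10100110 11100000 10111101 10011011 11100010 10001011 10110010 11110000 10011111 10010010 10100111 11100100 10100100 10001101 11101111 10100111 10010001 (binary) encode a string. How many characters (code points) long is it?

Byte at offset 0: 0xF0 = 11110000 → 4-byte char (#1). Advance 4.
Byte at offset 4: 0xF2 = 11110010 → 4-byte char (#2). Advance 4.
Byte at offset 8: 0xDF = 11011111 → 2-byte char (#3). Advance 2.
Byte at offset 10: 0xE1 = 11100001 → 3-byte char (#4). Advance 3.
Byte at offset 13: 0xE0 = 11100000 → 3-byte char (#5). Advance 3.
Byte at offset 16: 0xE2 = 11100010 → 3-byte char (#6). Advance 3.
Byte at offset 19: 0xF0 = 11110000 → 4-byte char (#7). Advance 4.
Byte at offset 23: 0xE4 = 11100100 → 3-byte char (#8). Advance 3.
Byte at offset 26: 0xEF = 11101111 → 3-byte char (#9). Advance 3.
Reached end at offset 29 after 9 code points.

9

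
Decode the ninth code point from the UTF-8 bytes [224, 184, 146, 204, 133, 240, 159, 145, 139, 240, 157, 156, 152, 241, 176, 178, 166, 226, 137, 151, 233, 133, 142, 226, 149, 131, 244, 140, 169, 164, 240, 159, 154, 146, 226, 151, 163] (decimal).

U+10CA64

Offset 0: leading byte 0xE0 = 11100000 → 3-byte char #1 = E0 B8 92.
Offset 3: leading byte 0xCC = 11001100 → 2-byte char #2 = CC 85.
Offset 5: leading byte 0xF0 = 11110000 → 4-byte char #3 = F0 9F 91 8B.
Offset 9: leading byte 0xF0 = 11110000 → 4-byte char #4 = F0 9D 9C 98.
Offset 13: leading byte 0xF1 = 11110001 → 4-byte char #5 = F1 B0 B2 A6.
Offset 17: leading byte 0xE2 = 11100010 → 3-byte char #6 = E2 89 97.
Offset 20: leading byte 0xE9 = 11101001 → 3-byte char #7 = E9 85 8E.
Offset 23: leading byte 0xE2 = 11100010 → 3-byte char #8 = E2 95 83.
Offset 26: leading byte 0xF4 = 11110100 → 4-byte char #9 = F4 8C A9 A4.
Leading byte 0xF4 = 11110100 matches 11110xxx → 4-byte sequence.
Byte 1: 0xF4 = 11110100, payload 100 (3 bits).
Byte 2: 0x8C = 10001100 (10xxxxxx ✓), payload 001100.
Byte 3: 0xA9 = 10101001 (10xxxxxx ✓), payload 101001.
Byte 4: 0xA4 = 10100100 (10xxxxxx ✓), payload 100100.
Concatenate: 100001100101001100100 = 0x10CA64 (21 bits → U+10CA64).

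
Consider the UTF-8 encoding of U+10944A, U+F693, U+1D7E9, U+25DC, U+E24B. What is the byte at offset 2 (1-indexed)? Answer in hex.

1-indexed offset 2 is 0-indexed offset 1.
U+10944A → 4-byte form F4 89 91 8A at offsets 0–3.
Offset 1 falls in char 1's range; it's byte 2 of F4 89 91 8A = 0x89.

0x89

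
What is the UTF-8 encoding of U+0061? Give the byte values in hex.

61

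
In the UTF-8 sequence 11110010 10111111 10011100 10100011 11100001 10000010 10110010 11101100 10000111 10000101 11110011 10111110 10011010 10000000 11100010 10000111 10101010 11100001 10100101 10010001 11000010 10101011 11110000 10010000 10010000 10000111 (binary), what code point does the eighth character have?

Offset 0: leading byte 0xF2 = 11110010 → 4-byte char #1 = F2 BF 9C A3.
Offset 4: leading byte 0xE1 = 11100001 → 3-byte char #2 = E1 82 B2.
Offset 7: leading byte 0xEC = 11101100 → 3-byte char #3 = EC 87 85.
Offset 10: leading byte 0xF3 = 11110011 → 4-byte char #4 = F3 BE 9A 80.
Offset 14: leading byte 0xE2 = 11100010 → 3-byte char #5 = E2 87 AA.
Offset 17: leading byte 0xE1 = 11100001 → 3-byte char #6 = E1 A5 91.
Offset 20: leading byte 0xC2 = 11000010 → 2-byte char #7 = C2 AB.
Offset 22: leading byte 0xF0 = 11110000 → 4-byte char #8 = F0 90 90 87.
Leading byte 0xF0 = 11110000 matches 11110xxx → 4-byte sequence.
Byte 1: 0xF0 = 11110000, payload 000 (3 bits).
Byte 2: 0x90 = 10010000 (10xxxxxx ✓), payload 010000.
Byte 3: 0x90 = 10010000 (10xxxxxx ✓), payload 010000.
Byte 4: 0x87 = 10000111 (10xxxxxx ✓), payload 000111.
Concatenate: 000010000010000000111 = 0x10407 (21 bits → U+10407).

U+10407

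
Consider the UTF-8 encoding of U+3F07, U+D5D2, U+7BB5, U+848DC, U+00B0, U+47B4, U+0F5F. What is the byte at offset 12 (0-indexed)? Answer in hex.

U+3F07 → 3-byte form E3 BC 87 at offsets 0–2.
U+D5D2 → 3-byte form ED 97 92 at offsets 3–5.
U+7BB5 → 3-byte form E7 AE B5 at offsets 6–8.
U+848DC → 4-byte form F2 84 A3 9C at offsets 9–12.
Offset 12 falls in char 4's range; it's byte 4 of F2 84 A3 9C = 0x9C.

0x9C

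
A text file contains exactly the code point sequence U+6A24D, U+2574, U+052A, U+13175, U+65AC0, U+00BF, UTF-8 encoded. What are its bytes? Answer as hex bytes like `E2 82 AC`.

U+6A24D: 4-byte form → F1 AA 89 8D.
U+2574: 3-byte form → E2 95 B4.
U+052A: 2-byte form → D4 AA.
U+13175: 4-byte form → F0 93 85 B5.
U+65AC0: 4-byte form → F1 A5 AB 80.
U+00BF: 2-byte form → C2 BF.
Concatenated (19 bytes): F1 AA 89 8D E2 95 B4 D4 AA F0 93 85 B5 F1 A5 AB 80 C2 BF.

F1 AA 89 8D E2 95 B4 D4 AA F0 93 85 B5 F1 A5 AB 80 C2 BF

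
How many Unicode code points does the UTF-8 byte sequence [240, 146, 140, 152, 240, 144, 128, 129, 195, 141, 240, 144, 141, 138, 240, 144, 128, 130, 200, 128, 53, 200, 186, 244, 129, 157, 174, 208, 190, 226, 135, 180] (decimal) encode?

11

Byte at offset 0: 0xF0 = 11110000 → 4-byte char (#1). Advance 4.
Byte at offset 4: 0xF0 = 11110000 → 4-byte char (#2). Advance 4.
Byte at offset 8: 0xC3 = 11000011 → 2-byte char (#3). Advance 2.
Byte at offset 10: 0xF0 = 11110000 → 4-byte char (#4). Advance 4.
Byte at offset 14: 0xF0 = 11110000 → 4-byte char (#5). Advance 4.
Byte at offset 18: 0xC8 = 11001000 → 2-byte char (#6). Advance 2.
Byte at offset 20: 0x35 = 00110101 → 1-byte char (#7). Advance 1.
Byte at offset 21: 0xC8 = 11001000 → 2-byte char (#8). Advance 2.
Byte at offset 23: 0xF4 = 11110100 → 4-byte char (#9). Advance 4.
Byte at offset 27: 0xD0 = 11010000 → 2-byte char (#10). Advance 2.
Byte at offset 29: 0xE2 = 11100010 → 3-byte char (#11). Advance 3.
Reached end at offset 32 after 11 code points.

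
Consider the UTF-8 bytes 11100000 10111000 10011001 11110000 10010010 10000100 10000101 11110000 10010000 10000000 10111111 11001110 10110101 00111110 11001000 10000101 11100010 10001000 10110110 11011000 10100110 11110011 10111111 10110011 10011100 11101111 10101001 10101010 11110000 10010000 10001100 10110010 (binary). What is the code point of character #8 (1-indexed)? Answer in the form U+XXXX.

Offset 0: leading byte 0xE0 = 11100000 → 3-byte char #1 = E0 B8 99.
Offset 3: leading byte 0xF0 = 11110000 → 4-byte char #2 = F0 92 84 85.
Offset 7: leading byte 0xF0 = 11110000 → 4-byte char #3 = F0 90 80 BF.
Offset 11: leading byte 0xCE = 11001110 → 2-byte char #4 = CE B5.
Offset 13: leading byte 0x3E = 00111110 → 1-byte char #5 = 3E.
Offset 14: leading byte 0xC8 = 11001000 → 2-byte char #6 = C8 85.
Offset 16: leading byte 0xE2 = 11100010 → 3-byte char #7 = E2 88 B6.
Offset 19: leading byte 0xD8 = 11011000 → 2-byte char #8 = D8 A6.
Leading byte 0xD8 = 11011000 matches 110xxxxx → 2-byte sequence.
Byte 1: 0xD8 = 11011000, payload 11000 (5 bits).
Byte 2: 0xA6 = 10100110 (10xxxxxx ✓), payload 100110.
Concatenate: 11000100110 = 0x626 (11 bits → U+0626).

U+0626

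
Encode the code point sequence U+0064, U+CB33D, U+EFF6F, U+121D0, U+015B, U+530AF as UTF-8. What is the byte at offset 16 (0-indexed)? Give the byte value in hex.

0x93

U+0064 → 1-byte form 64 at offsets 0–0.
U+CB33D → 4-byte form F3 8B 8C BD at offsets 1–4.
U+EFF6F → 4-byte form F3 AF BD AF at offsets 5–8.
U+121D0 → 4-byte form F0 92 87 90 at offsets 9–12.
U+015B → 2-byte form C5 9B at offsets 13–14.
U+530AF → 4-byte form F1 93 82 AF at offsets 15–18.
Offset 16 falls in char 6's range; it's byte 2 of F1 93 82 AF = 0x93.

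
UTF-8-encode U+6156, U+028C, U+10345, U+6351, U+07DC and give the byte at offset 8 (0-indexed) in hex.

0x85

U+6156 → 3-byte form E6 85 96 at offsets 0–2.
U+028C → 2-byte form CA 8C at offsets 3–4.
U+10345 → 4-byte form F0 90 8D 85 at offsets 5–8.
Offset 8 falls in char 3's range; it's byte 4 of F0 90 8D 85 = 0x85.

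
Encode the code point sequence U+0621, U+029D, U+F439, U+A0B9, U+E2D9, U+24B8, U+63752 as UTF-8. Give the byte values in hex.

D8 A1 CA 9D EF 90 B9 EA 82 B9 EE 8B 99 E2 92 B8 F1 A3 9D 92

U+0621: 2-byte form → D8 A1.
U+029D: 2-byte form → CA 9D.
U+F439: 3-byte form → EF 90 B9.
U+A0B9: 3-byte form → EA 82 B9.
U+E2D9: 3-byte form → EE 8B 99.
U+24B8: 3-byte form → E2 92 B8.
U+63752: 4-byte form → F1 A3 9D 92.
Concatenated (20 bytes): D8 A1 CA 9D EF 90 B9 EA 82 B9 EE 8B 99 E2 92 B8 F1 A3 9D 92.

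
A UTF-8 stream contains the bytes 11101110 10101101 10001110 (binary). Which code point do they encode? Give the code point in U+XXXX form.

Leading byte 0xEE = 11101110 matches 1110xxxx → 3-byte sequence.
Byte 1: 0xEE = 11101110, payload 1110 (4 bits).
Byte 2: 0xAD = 10101101 (10xxxxxx ✓), payload 101101.
Byte 3: 0x8E = 10001110 (10xxxxxx ✓), payload 001110.
Concatenate: 1110101101001110 = 0xEB4E (16 bits → U+EB4E).

U+EB4E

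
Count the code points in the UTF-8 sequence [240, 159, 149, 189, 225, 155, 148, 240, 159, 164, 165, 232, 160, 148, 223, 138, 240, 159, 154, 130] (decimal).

Byte at offset 0: 0xF0 = 11110000 → 4-byte char (#1). Advance 4.
Byte at offset 4: 0xE1 = 11100001 → 3-byte char (#2). Advance 3.
Byte at offset 7: 0xF0 = 11110000 → 4-byte char (#3). Advance 4.
Byte at offset 11: 0xE8 = 11101000 → 3-byte char (#4). Advance 3.
Byte at offset 14: 0xDF = 11011111 → 2-byte char (#5). Advance 2.
Byte at offset 16: 0xF0 = 11110000 → 4-byte char (#6). Advance 4.
Reached end at offset 20 after 6 code points.

6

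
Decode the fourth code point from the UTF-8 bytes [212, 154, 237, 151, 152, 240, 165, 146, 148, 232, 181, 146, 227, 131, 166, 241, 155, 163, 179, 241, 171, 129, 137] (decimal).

U+8D52

Offset 0: leading byte 0xD4 = 11010100 → 2-byte char #1 = D4 9A.
Offset 2: leading byte 0xED = 11101101 → 3-byte char #2 = ED 97 98.
Offset 5: leading byte 0xF0 = 11110000 → 4-byte char #3 = F0 A5 92 94.
Offset 9: leading byte 0xE8 = 11101000 → 3-byte char #4 = E8 B5 92.
Leading byte 0xE8 = 11101000 matches 1110xxxx → 3-byte sequence.
Byte 1: 0xE8 = 11101000, payload 1000 (4 bits).
Byte 2: 0xB5 = 10110101 (10xxxxxx ✓), payload 110101.
Byte 3: 0x92 = 10010010 (10xxxxxx ✓), payload 010010.
Concatenate: 1000110101010010 = 0x8D52 (16 bits → U+8D52).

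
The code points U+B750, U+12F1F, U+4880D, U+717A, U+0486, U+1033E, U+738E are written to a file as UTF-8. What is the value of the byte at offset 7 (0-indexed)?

0xF1

U+B750 → 3-byte form EB 9D 90 at offsets 0–2.
U+12F1F → 4-byte form F0 92 BC 9F at offsets 3–6.
U+4880D → 4-byte form F1 88 A0 8D at offsets 7–10.
Offset 7 falls in char 3's range; it's byte 1 of F1 88 A0 8D = 0xF1.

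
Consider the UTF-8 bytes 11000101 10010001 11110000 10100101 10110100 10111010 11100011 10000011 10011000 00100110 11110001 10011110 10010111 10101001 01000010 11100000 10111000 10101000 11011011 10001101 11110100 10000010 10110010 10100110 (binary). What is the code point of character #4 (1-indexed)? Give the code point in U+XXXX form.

Offset 0: leading byte 0xC5 = 11000101 → 2-byte char #1 = C5 91.
Offset 2: leading byte 0xF0 = 11110000 → 4-byte char #2 = F0 A5 B4 BA.
Offset 6: leading byte 0xE3 = 11100011 → 3-byte char #3 = E3 83 98.
Offset 9: leading byte 0x26 = 00100110 → 1-byte char #4 = 26.
Leading byte 0x26 = 00100110 matches 0xxxxxxx → 1-byte sequence.
Byte 1: 0x26 = 00100110, payload 0100110 (7 bits).
Concatenate: 0100110 = 0x26 (7 bits → U+0026).

U+0026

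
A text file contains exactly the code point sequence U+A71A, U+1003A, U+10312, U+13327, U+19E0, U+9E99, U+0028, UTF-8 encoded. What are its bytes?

EA 9C 9A F0 90 80 BA F0 90 8C 92 F0 93 8C A7 E1 A7 A0 E9 BA 99 28

U+A71A: 3-byte form → EA 9C 9A.
U+1003A: 4-byte form → F0 90 80 BA.
U+10312: 4-byte form → F0 90 8C 92.
U+13327: 4-byte form → F0 93 8C A7.
U+19E0: 3-byte form → E1 A7 A0.
U+9E99: 3-byte form → E9 BA 99.
U+0028: 1-byte form → 28.
Concatenated (22 bytes): EA 9C 9A F0 90 80 BA F0 90 8C 92 F0 93 8C A7 E1 A7 A0 E9 BA 99 28.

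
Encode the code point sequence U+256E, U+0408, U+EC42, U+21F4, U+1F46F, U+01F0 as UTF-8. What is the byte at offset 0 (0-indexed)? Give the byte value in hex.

U+256E → 3-byte form E2 95 AE at offsets 0–2.
Offset 0 falls in char 1's range; it's byte 1 of E2 95 AE = 0xE2.

0xE2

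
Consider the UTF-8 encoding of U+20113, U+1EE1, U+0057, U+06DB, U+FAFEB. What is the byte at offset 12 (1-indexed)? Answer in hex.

0xBA

1-indexed offset 12 is 0-indexed offset 11.
U+20113 → 4-byte form F0 A0 84 93 at offsets 0–3.
U+1EE1 → 3-byte form E1 BB A1 at offsets 4–6.
U+0057 → 1-byte form 57 at offsets 7–7.
U+06DB → 2-byte form DB 9B at offsets 8–9.
U+FAFEB → 4-byte form F3 BA BF AB at offsets 10–13.
Offset 11 falls in char 5's range; it's byte 2 of F3 BA BF AB = 0xBA.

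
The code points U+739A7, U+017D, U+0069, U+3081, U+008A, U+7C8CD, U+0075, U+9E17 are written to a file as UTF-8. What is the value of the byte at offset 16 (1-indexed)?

1-indexed offset 16 is 0-indexed offset 15.
U+739A7 → 4-byte form F1 B3 A6 A7 at offsets 0–3.
U+017D → 2-byte form C5 BD at offsets 4–5.
U+0069 → 1-byte form 69 at offsets 6–6.
U+3081 → 3-byte form E3 82 81 at offsets 7–9.
U+008A → 2-byte form C2 8A at offsets 10–11.
U+7C8CD → 4-byte form F1 BC A3 8D at offsets 12–15.
Offset 15 falls in char 6's range; it's byte 4 of F1 BC A3 8D = 0x8D.

0x8D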